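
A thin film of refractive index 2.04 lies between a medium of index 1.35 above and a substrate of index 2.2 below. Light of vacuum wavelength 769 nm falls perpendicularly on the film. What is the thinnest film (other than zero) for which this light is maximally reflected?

Top surface (1.35 → 2.04): reflection off a higher-index medium gives a half-wave phase shift.
Bottom surface (2.04 → 2.2): reflection off a higher-index medium gives a half-wave phase shift.
Zero or two π shifts → no net half-wave offset.
With no net inversion, constructive interference in reflection requires 2 n t = m λ.
Minimum nonzero at m = 1: t = λ / (2 n) = 769 / (2 × 2.04) = 188 nm.

188 nm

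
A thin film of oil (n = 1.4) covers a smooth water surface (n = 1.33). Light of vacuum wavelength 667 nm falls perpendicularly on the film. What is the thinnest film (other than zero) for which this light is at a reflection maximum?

119 nm

At the upper boundary (n = 1.0 to n = 1.4) the reflected ray undergoes a half-wave phase shift.
Bottom surface (1.4 → 1.33): reflection off a lower-index medium gives no phase shift.
The two reflections differ by half a wavelength.
So the condition for constructive reflection is 2 n t = (m + ½) λ.
Minimum at m = 0: t = λ / (4 n) = 667 / (4 × 1.4) = 119 nm.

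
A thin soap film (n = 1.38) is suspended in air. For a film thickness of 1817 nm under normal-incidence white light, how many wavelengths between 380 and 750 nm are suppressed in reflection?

7

Top surface (1.0 → 1.38): reflection off a higher-index medium gives a half-wave phase shift.
At the lower boundary (n = 1.38 to n = 1.0) the reflected ray undergoes no phase shift.
Exactly one π shift → a net half-wave offset.
For weak reflection here: 2 n t = m λ.
λ = 2 n t / m = 5015 / m nm.
m=6: 836 nm (IR); m=7: 716 nm (visible); m=8: 627 nm (visible); m=9: 557 nm (visible); m=10: 501 nm (visible); m=11: 456 nm (visible); m=12: 418 nm (visible); m=13: 386 nm (visible); m=14: 358 nm (UV).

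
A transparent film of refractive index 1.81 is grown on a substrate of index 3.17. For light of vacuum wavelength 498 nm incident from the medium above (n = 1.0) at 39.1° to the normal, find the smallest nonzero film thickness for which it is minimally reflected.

73.4 nm

At the upper boundary (n = 1.0 to n = 1.81) the reflected ray undergoes a half-wave phase shift.
At the lower boundary (n = 1.81 to n = 3.17) the reflected ray undergoes a half-wave phase shift.
Net: no relative phase inversion (both shifts match).
So the condition for destructive reflection is 2 n t cos θ_r = (m + ½) λ.
Snell's law: 1.0 sin 39.1° = 1.81 sin θ_r → sin θ_r = 0.348, cos θ_r = 0.937.
Minimum at m = 0: t = λ / (4 n cos θ_r) = 498 / (4 × 1.81 × 0.937) = 73.4 nm.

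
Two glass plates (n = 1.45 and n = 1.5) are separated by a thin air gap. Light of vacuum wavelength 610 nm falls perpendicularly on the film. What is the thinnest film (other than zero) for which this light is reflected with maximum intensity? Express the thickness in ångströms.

1525 Å

At the upper boundary (n = 1.45 to n = 1.0) the reflected ray undergoes no phase shift.
Ray reflecting at the bottom interface goes from n = 1.0 toward n = 1.5: a half-wave phase shift.
Net: one phase inversion between the two reflected rays.
So the condition for constructive reflection is 2 n t = (m + ½) λ.
Minimum at m = 0: t = λ / (4 n) = 610 / (4 × 1.0) = 153 nm.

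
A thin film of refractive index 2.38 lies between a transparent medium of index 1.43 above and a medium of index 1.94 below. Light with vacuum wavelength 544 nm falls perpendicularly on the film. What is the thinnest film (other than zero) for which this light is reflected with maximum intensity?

57.1 nm

Ray reflecting at the top interface goes from n = 1.43 toward n = 2.38: a half-wave phase shift.
At the lower boundary (n = 2.38 to n = 1.94) the reflected ray undergoes no phase shift.
Net: one phase inversion between the two reflected rays.
So the condition for constructive reflection is 2 n t = (m + ½) λ.
Minimum at m = 0: t = λ / (4 n) = 544 / (4 × 2.38) = 57.1 nm.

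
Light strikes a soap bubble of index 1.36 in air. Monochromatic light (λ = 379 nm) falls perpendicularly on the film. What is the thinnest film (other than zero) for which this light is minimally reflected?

At the upper boundary (n = 1.0 to n = 1.36) the reflected ray undergoes a half-wave phase shift.
Bottom surface (1.36 → 1.0): reflection off a lower-index medium gives no phase shift.
Net: one phase inversion between the two reflected rays.
So the condition for destructive reflection is 2 n t = m λ.
Minimum nonzero at m = 1: t = λ / (2 n) = 379 / (2 × 1.36) = 139 nm.

139 nm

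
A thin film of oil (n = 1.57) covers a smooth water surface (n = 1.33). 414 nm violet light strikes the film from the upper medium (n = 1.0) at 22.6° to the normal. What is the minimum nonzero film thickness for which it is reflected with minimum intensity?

136 nm

At the upper boundary (n = 1.0 to n = 1.57) the reflected ray undergoes a half-wave phase shift.
Bottom surface (1.57 → 1.33): reflection off a lower-index medium gives no phase shift.
Exactly one π shift → a net half-wave offset.
With one net inversion, destructive interference in reflection requires 2 n t cos θ_r = m λ.
Snell's law: 1.0 sin 22.6° = 1.57 sin θ_r → sin θ_r = 0.245, cos θ_r = 0.970.
Minimum nonzero at m = 1: t = λ / (2 n cos θ_r) = 414 / (2 × 1.57 × 0.970) = 136 nm.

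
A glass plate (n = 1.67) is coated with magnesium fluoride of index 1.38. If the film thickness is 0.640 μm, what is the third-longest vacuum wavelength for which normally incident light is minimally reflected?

707 nm

Ray reflecting at the top interface goes from n = 1.0 toward n = 1.38: a half-wave phase shift.
Ray reflecting at the bottom interface goes from n = 1.38 toward n = 1.67: a half-wave phase shift.
Net: no relative phase inversion (both shifts match).
For dark reflection here: 2 n t = (m + ½) λ.
λ = 2 n t / (m + ½). The third-longest wavelength is m = 2: λ = 2 × 1.38 × 640 / 2.50 = 707 nm.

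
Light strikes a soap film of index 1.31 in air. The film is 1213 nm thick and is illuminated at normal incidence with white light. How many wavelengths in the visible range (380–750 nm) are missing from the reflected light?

Top surface (1.0 → 1.31): reflection off a higher-index medium gives a half-wave phase shift.
At the lower boundary (n = 1.31 to n = 1.0) the reflected ray undergoes no phase shift.
The two reflections differ by half a wavelength.
So the condition for destructive reflection is 2 n t = m λ.
λ = 2 n t / m = 3178 / m nm.
m=4: 795 nm (IR); m=5: 636 nm (visible); m=6: 530 nm (visible); m=7: 454 nm (visible); m=8: 397 nm (visible); m=9: 353 nm (UV).

4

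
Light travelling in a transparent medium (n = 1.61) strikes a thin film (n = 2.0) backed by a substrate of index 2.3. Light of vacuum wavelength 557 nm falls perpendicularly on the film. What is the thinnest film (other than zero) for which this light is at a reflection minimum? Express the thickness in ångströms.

696 Å

Ray reflecting at the top interface goes from n = 1.61 toward n = 2.0: a half-wave phase shift.
At the lower boundary (n = 2.0 to n = 2.3) the reflected ray undergoes a half-wave phase shift.
The two reflections carry the same phase change, so no net offset.
With no net inversion, destructive interference in reflection requires 2 n t = (m + ½) λ.
Minimum at m = 0: t = λ / (4 n) = 557 / (4 × 2.0) = 69.6 nm.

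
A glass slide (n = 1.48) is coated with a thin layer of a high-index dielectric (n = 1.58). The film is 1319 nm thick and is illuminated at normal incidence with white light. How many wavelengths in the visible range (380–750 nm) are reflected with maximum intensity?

5

At the upper boundary (n = 1.0 to n = 1.58) the reflected ray undergoes a half-wave phase shift.
Ray reflecting at the bottom interface goes from n = 1.58 toward n = 1.48: no phase shift.
The two reflections differ by half a wavelength.
For maximum reflection here: 2 n t = (m + ½) λ.
λ = 2 n t / (m + ½) = 4168 / (m + ½) nm.
m=5: 758 nm (IR); m=6: 641 nm (visible); m=7: 556 nm (visible); m=8: 490 nm (visible); m=9: 439 nm (visible); m=10: 397 nm (visible); m=11: 362 nm (UV).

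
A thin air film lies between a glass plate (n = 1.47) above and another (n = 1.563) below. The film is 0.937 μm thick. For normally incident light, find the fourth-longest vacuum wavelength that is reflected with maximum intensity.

Ray reflecting at the top interface goes from n = 1.47 toward n = 1.0: no phase shift.
Bottom surface (1.0 → 1.563): reflection off a higher-index medium gives a half-wave phase shift.
Exactly one π shift → a net half-wave offset.
So the condition for constructive reflection is 2 n t = (m + ½) λ.
λ = 2 n t / (m + ½). The fourth-longest wavelength is m = 3: λ = 2 × 1.0 × 937 / 3.50 = 535 nm.

535 nm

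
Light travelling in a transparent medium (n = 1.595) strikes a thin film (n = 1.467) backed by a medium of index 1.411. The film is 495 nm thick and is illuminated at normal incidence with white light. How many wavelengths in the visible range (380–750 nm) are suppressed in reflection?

At the upper boundary (n = 1.595 to n = 1.467) the reflected ray undergoes no phase shift.
Bottom surface (1.467 → 1.411): reflection off a lower-index medium gives no phase shift.
The two reflections carry the same phase change, so no net offset.
For weak reflection here: 2 n t = (m + ½) λ.
λ = 2 n t / (m + ½) = 1452 / (m + ½) nm.
m=1: 968 nm (IR); m=2: 581 nm (visible); m=3: 415 nm (visible); m=4: 323 nm (UV).

2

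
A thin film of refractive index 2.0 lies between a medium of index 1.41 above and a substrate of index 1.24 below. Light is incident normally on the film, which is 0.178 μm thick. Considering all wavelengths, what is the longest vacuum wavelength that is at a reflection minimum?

712 nm

At the upper boundary (n = 1.41 to n = 2.0) the reflected ray undergoes a half-wave phase shift.
Ray reflecting at the bottom interface goes from n = 2.0 toward n = 1.24: no phase shift.
Exactly one π shift → a net half-wave offset.
With one net inversion, destructive interference in reflection requires 2 n t = m λ.
λ = 2 n t / m. The longest wavelength is m = 1: λ = 2 × 2.0 × 178 / 1.00 = 712 nm.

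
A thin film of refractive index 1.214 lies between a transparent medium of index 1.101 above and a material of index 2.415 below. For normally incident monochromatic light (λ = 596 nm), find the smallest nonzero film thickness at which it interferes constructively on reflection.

Ray reflecting at the top interface goes from n = 1.101 toward n = 1.214: a half-wave phase shift.
Ray reflecting at the bottom interface goes from n = 1.214 toward n = 2.415: a half-wave phase shift.
Zero or two π shifts → no net half-wave offset.
With no net inversion, constructive interference in reflection requires 2 n t = m λ.
Minimum nonzero at m = 1: t = λ / (2 n) = 596 / (2 × 1.214) = 245 nm.

245 nm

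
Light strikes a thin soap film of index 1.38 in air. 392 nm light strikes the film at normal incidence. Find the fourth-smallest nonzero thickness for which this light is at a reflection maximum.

497 nm

Ray reflecting at the top interface goes from n = 1.0 toward n = 1.38: a half-wave phase shift.
Ray reflecting at the bottom interface goes from n = 1.38 toward n = 1.0: no phase shift.
Exactly one π shift → a net half-wave offset.
So the condition for constructive reflection is 2 n t = (m + ½) λ.
The fourth-smallest nonzero thickness corresponds to m = 3: t = (m + ½) λ / (2 n) = 3.50 × 392 / (2 × 1.38) = 497 nm.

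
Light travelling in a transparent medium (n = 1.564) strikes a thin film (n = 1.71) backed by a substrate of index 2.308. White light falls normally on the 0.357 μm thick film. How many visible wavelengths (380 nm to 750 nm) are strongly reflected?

At the upper boundary (n = 1.564 to n = 1.71) the reflected ray undergoes a half-wave phase shift.
Bottom surface (1.71 → 2.308): reflection off a higher-index medium gives a half-wave phase shift.
Zero or two π shifts → no net half-wave offset.
With no net inversion, constructive interference in reflection requires 2 n t = m λ.
λ = 2 n t / m = 1221 / m nm.
m=1: 1221 nm (IR); m=2: 610 nm (visible); m=3: 407 nm (visible); m=4: 305 nm (UV).

2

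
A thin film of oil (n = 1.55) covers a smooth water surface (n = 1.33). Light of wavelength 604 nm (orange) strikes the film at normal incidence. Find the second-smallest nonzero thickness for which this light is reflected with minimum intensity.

Ray reflecting at the top interface goes from n = 1.0 toward n = 1.55: a half-wave phase shift.
Bottom surface (1.55 → 1.33): reflection off a lower-index medium gives no phase shift.
Net: one phase inversion between the two reflected rays.
With one net inversion, destructive interference in reflection requires 2 n t = m λ.
The second-smallest nonzero thickness corresponds to m = 2: t = m λ / (2 n) = 2.00 × 604 / (2 × 1.55) = 390 nm.

390 nm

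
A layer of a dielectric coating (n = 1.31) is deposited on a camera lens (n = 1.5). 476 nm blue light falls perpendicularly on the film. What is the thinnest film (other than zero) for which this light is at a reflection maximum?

182 nm

Top surface (1.0 → 1.31): reflection off a higher-index medium gives a half-wave phase shift.
At the lower boundary (n = 1.31 to n = 1.5) the reflected ray undergoes a half-wave phase shift.
Zero or two π shifts → no net half-wave offset.
So the condition for constructive reflection is 2 n t = m λ.
Minimum nonzero at m = 1: t = λ / (2 n) = 476 / (2 × 1.31) = 182 nm.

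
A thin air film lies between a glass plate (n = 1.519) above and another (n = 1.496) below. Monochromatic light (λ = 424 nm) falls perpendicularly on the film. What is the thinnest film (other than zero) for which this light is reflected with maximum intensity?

Ray reflecting at the top interface goes from n = 1.519 toward n = 1.0: no phase shift.
At the lower boundary (n = 1.0 to n = 1.496) the reflected ray undergoes a half-wave phase shift.
Exactly one π shift → a net half-wave offset.
So the condition for constructive reflection is 2 n t = (m + ½) λ.
Minimum at m = 0: t = λ / (4 n) = 424 / (4 × 1.0) = 106 nm.

106 nm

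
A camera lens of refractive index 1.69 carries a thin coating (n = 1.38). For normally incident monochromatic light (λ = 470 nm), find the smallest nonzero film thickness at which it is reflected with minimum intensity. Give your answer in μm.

Ray reflecting at the top interface goes from n = 1.0 toward n = 1.38: a half-wave phase shift.
Ray reflecting at the bottom interface goes from n = 1.38 toward n = 1.69: a half-wave phase shift.
The two reflections carry the same phase change, so no net offset.
With no net inversion, destructive interference in reflection requires 2 n t = (m + ½) λ.
Minimum at m = 0: t = λ / (4 n) = 470 / (4 × 1.38) = 85.1 nm.

0.0851 μm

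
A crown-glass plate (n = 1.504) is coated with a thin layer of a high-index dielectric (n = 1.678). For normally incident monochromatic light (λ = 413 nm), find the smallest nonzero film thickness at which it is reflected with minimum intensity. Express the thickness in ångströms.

At the upper boundary (n = 1.0 to n = 1.678) the reflected ray undergoes a half-wave phase shift.
Ray reflecting at the bottom interface goes from n = 1.678 toward n = 1.504: no phase shift.
Net: one phase inversion between the two reflected rays.
So the condition for destructive reflection is 2 n t = m λ.
Minimum nonzero at m = 1: t = λ / (2 n) = 413 / (2 × 1.678) = 123 nm.

1231 Å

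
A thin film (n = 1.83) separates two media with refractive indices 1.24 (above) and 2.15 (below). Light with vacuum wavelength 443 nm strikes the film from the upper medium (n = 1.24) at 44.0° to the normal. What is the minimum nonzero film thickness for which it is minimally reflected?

68.6 nm

At the upper boundary (n = 1.24 to n = 1.83) the reflected ray undergoes a half-wave phase shift.
Bottom surface (1.83 → 2.15): reflection off a higher-index medium gives a half-wave phase shift.
Zero or two π shifts → no net half-wave offset.
So the condition for destructive reflection is 2 n t cos θ_r = (m + ½) λ.
Snell's law: 1.24 sin 44.0° = 1.83 sin θ_r → sin θ_r = 0.471, cos θ_r = 0.882.
Minimum at m = 0: t = λ / (4 n cos θ_r) = 443 / (4 × 1.83 × 0.882) = 68.6 nm.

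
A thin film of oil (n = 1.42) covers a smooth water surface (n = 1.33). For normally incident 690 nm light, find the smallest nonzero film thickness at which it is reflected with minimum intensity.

243 nm

Ray reflecting at the top interface goes from n = 1.0 toward n = 1.42: a half-wave phase shift.
At the lower boundary (n = 1.42 to n = 1.33) the reflected ray undergoes no phase shift.
The two reflections differ by half a wavelength.
With one net inversion, destructive interference in reflection requires 2 n t = m λ.
Minimum nonzero at m = 1: t = λ / (2 n) = 690 / (2 × 1.42) = 243 nm.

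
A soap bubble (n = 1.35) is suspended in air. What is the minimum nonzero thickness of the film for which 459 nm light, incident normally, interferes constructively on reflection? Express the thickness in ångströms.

850 Å

Ray reflecting at the top interface goes from n = 1.0 toward n = 1.35: a half-wave phase shift.
Ray reflecting at the bottom interface goes from n = 1.35 toward n = 1.0: no phase shift.
Exactly one π shift → a net half-wave offset.
For strong reflection here: 2 n t = (m + ½) λ.
Minimum at m = 0: t = λ / (4 n) = 459 / (4 × 1.35) = 85.0 nm.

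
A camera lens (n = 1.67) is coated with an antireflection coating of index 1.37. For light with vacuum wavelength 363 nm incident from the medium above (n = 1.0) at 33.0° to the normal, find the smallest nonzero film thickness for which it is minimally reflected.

At the upper boundary (n = 1.0 to n = 1.37) the reflected ray undergoes a half-wave phase shift.
At the lower boundary (n = 1.37 to n = 1.67) the reflected ray undergoes a half-wave phase shift.
Net: no relative phase inversion (both shifts match).
So the condition for destructive reflection is 2 n t cos θ_r = (m + ½) λ.
Snell's law: 1.0 sin 33.0° = 1.37 sin θ_r → sin θ_r = 0.398, cos θ_r = 0.918.
Minimum at m = 0: t = λ / (4 n cos θ_r) = 363 / (4 × 1.37 × 0.918) = 72.2 nm.

72.2 nm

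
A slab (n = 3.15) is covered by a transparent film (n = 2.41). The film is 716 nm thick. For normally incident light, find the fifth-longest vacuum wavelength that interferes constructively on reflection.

690 nm

Top surface (1.0 → 2.41): reflection off a higher-index medium gives a half-wave phase shift.
Ray reflecting at the bottom interface goes from n = 2.41 toward n = 3.15: a half-wave phase shift.
Net: no relative phase inversion (both shifts match).
So the condition for constructive reflection is 2 n t = m λ.
λ = 2 n t / m. The fifth-longest wavelength is m = 5: λ = 2 × 2.41 × 716 / 5.00 = 690 nm.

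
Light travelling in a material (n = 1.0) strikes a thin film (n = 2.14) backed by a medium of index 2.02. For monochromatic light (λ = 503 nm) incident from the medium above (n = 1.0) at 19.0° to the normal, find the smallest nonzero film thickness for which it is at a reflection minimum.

Top surface (1.0 → 2.14): reflection off a higher-index medium gives a half-wave phase shift.
Bottom surface (2.14 → 2.02): reflection off a lower-index medium gives no phase shift.
The two reflections differ by half a wavelength.
For weak reflection here: 2 n t cos θ_r = m λ.
Snell's law: 1.0 sin 19.0° = 2.14 sin θ_r → sin θ_r = 0.152, cos θ_r = 0.988.
Minimum nonzero at m = 1: t = λ / (2 n cos θ_r) = 503 / (2 × 2.14 × 0.988) = 119 nm.

119 nm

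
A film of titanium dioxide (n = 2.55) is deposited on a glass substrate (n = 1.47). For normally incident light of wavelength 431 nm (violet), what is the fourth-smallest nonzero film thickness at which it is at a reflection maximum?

Ray reflecting at the top interface goes from n = 1.0 toward n = 2.55: a half-wave phase shift.
At the lower boundary (n = 2.55 to n = 1.47) the reflected ray undergoes no phase shift.
Net: one phase inversion between the two reflected rays.
For strong reflection here: 2 n t = (m + ½) λ.
The fourth-smallest nonzero thickness corresponds to m = 3: t = (m + ½) λ / (2 n) = 3.50 × 431 / (2 × 2.55) = 296 nm.

296 nm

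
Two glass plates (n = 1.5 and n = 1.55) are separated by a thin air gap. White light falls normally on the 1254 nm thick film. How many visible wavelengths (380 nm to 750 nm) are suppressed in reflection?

3

Ray reflecting at the top interface goes from n = 1.5 toward n = 1.0: no phase shift.
At the lower boundary (n = 1.0 to n = 1.55) the reflected ray undergoes a half-wave phase shift.
Exactly one π shift → a net half-wave offset.
With one net inversion, destructive interference in reflection requires 2 n t = m λ.
λ = 2 n t / m = 2508 / m nm.
m=3: 836 nm (IR); m=4: 627 nm (visible); m=5: 502 nm (visible); m=6: 418 nm (visible); m=7: 358 nm (UV).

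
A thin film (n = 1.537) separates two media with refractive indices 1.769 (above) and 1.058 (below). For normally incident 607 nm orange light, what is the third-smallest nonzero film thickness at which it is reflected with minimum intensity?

At the upper boundary (n = 1.769 to n = 1.537) the reflected ray undergoes no phase shift.
At the lower boundary (n = 1.537 to n = 1.058) the reflected ray undergoes no phase shift.
Net: no relative phase inversion (both shifts match).
So the condition for destructive reflection is 2 n t = (m + ½) λ.
The third-smallest nonzero thickness corresponds to m = 2: t = (m + ½) λ / (2 n) = 2.50 × 607 / (2 × 1.537) = 494 nm.

494 nm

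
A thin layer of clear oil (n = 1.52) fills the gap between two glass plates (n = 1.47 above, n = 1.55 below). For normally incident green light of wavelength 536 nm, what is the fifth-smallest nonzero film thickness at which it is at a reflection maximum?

882 nm

Top surface (1.47 → 1.52): reflection off a higher-index medium gives a half-wave phase shift.
Ray reflecting at the bottom interface goes from n = 1.52 toward n = 1.55: a half-wave phase shift.
Zero or two π shifts → no net half-wave offset.
With no net inversion, constructive interference in reflection requires 2 n t = m λ.
The fifth-smallest nonzero thickness corresponds to m = 5: t = m λ / (2 n) = 5.00 × 536 / (2 × 1.52) = 882 nm.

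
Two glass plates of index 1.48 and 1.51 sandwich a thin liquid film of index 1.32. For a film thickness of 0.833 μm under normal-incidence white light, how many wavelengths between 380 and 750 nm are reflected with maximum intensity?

3

Top surface (1.48 → 1.32): reflection off a lower-index medium gives no phase shift.
At the lower boundary (n = 1.32 to n = 1.51) the reflected ray undergoes a half-wave phase shift.
The two reflections differ by half a wavelength.
For maximum reflection here: 2 n t = (m + ½) λ.
λ = 2 n t / (m + ½) = 2199 / (m + ½) nm.
m=2: 880 nm (IR); m=3: 628 nm (visible); m=4: 489 nm (visible); m=5: 400 nm (visible); m=6: 338 nm (UV).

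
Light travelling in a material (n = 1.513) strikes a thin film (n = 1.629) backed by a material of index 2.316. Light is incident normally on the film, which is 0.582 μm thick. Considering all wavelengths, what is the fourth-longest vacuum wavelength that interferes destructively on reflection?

Ray reflecting at the top interface goes from n = 1.513 toward n = 1.629: a half-wave phase shift.
At the lower boundary (n = 1.629 to n = 2.316) the reflected ray undergoes a half-wave phase shift.
Zero or two π shifts → no net half-wave offset.
So the condition for destructive reflection is 2 n t = (m + ½) λ.
λ = 2 n t / (m + ½). The fourth-longest wavelength is m = 3: λ = 2 × 1.629 × 582 / 3.50 = 542 nm.

542 nm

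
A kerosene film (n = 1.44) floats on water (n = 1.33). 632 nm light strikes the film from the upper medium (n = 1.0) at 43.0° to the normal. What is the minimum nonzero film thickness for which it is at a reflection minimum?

Top surface (1.0 → 1.44): reflection off a higher-index medium gives a half-wave phase shift.
Ray reflecting at the bottom interface goes from n = 1.44 toward n = 1.33: no phase shift.
Exactly one π shift → a net half-wave offset.
So the condition for destructive reflection is 2 n t cos θ_r = m λ.
Snell's law: 1.0 sin 43.0° = 1.44 sin θ_r → sin θ_r = 0.474, cos θ_r = 0.881.
Minimum nonzero at m = 1: t = λ / (2 n cos θ_r) = 632 / (2 × 1.44 × 0.881) = 249 nm.

249 nm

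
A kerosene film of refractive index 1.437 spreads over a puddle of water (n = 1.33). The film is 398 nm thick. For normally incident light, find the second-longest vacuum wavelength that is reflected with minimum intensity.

At the upper boundary (n = 1.0 to n = 1.437) the reflected ray undergoes a half-wave phase shift.
Ray reflecting at the bottom interface goes from n = 1.437 toward n = 1.33: no phase shift.
Exactly one π shift → a net half-wave offset.
So the condition for destructive reflection is 2 n t = m λ.
λ = 2 n t / m. The second-longest wavelength is m = 2: λ = 2 × 1.437 × 398 / 2.00 = 572 nm.

572 nm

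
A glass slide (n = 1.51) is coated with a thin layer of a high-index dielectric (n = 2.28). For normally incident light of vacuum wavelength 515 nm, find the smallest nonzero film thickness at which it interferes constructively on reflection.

56.5 nm

Ray reflecting at the top interface goes from n = 1.0 toward n = 2.28: a half-wave phase shift.
At the lower boundary (n = 2.28 to n = 1.51) the reflected ray undergoes no phase shift.
Net: one phase inversion between the two reflected rays.
With one net inversion, constructive interference in reflection requires 2 n t = (m + ½) λ.
Minimum at m = 0: t = λ / (4 n) = 515 / (4 × 2.28) = 56.5 nm.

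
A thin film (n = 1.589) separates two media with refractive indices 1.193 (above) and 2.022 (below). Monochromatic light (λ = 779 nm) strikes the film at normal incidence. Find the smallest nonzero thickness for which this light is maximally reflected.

245 nm

Top surface (1.193 → 1.589): reflection off a higher-index medium gives a half-wave phase shift.
Bottom surface (1.589 → 2.022): reflection off a higher-index medium gives a half-wave phase shift.
The two reflections carry the same phase change, so no net offset.
For strong reflection here: 2 n t = m λ.
The smallest nonzero thickness corresponds to m = 1: t = m λ / (2 n) = 1.00 × 779 / (2 × 1.589) = 245 nm.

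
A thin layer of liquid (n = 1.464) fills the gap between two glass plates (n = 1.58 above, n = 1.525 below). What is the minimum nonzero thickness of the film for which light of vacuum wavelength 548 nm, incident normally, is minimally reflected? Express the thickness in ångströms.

1872 Å

Top surface (1.58 → 1.464): reflection off a lower-index medium gives no phase shift.
At the lower boundary (n = 1.464 to n = 1.525) the reflected ray undergoes a half-wave phase shift.
Net: one phase inversion between the two reflected rays.
For dark reflection here: 2 n t = m λ.
Minimum nonzero at m = 1: t = λ / (2 n) = 548 / (2 × 1.464) = 187 nm.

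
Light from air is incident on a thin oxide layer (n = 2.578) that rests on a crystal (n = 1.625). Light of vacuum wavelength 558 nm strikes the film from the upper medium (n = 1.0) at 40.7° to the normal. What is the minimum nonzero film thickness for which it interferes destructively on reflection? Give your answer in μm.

0.112 μm

Top surface (1.0 → 2.578): reflection off a higher-index medium gives a half-wave phase shift.
Bottom surface (2.578 → 1.625): reflection off a lower-index medium gives no phase shift.
The two reflections differ by half a wavelength.
So the condition for destructive reflection is 2 n t cos θ_r = m λ.
Snell's law: 1.0 sin 40.7° = 2.578 sin θ_r → sin θ_r = 0.253, cos θ_r = 0.967.
Minimum nonzero at m = 1: t = λ / (2 n cos θ_r) = 558 / (2 × 2.578 × 0.967) = 112 nm.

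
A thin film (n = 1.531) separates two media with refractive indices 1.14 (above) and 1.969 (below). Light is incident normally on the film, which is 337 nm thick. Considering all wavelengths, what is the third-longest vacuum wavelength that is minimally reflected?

Ray reflecting at the top interface goes from n = 1.14 toward n = 1.531: a half-wave phase shift.
Ray reflecting at the bottom interface goes from n = 1.531 toward n = 1.969: a half-wave phase shift.
The two reflections carry the same phase change, so no net offset.
With no net inversion, destructive interference in reflection requires 2 n t = (m + ½) λ.
λ = 2 n t / (m + ½). The third-longest wavelength is m = 2: λ = 2 × 1.531 × 337 / 2.50 = 413 nm.

413 nm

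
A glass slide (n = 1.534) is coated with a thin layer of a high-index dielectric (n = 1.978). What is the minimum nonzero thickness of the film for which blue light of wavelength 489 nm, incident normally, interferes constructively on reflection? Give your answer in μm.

0.0618 μm

Top surface (1.0 → 1.978): reflection off a higher-index medium gives a half-wave phase shift.
At the lower boundary (n = 1.978 to n = 1.534) the reflected ray undergoes no phase shift.
The two reflections differ by half a wavelength.
With one net inversion, constructive interference in reflection requires 2 n t = (m + ½) λ.
Minimum at m = 0: t = λ / (4 n) = 489 / (4 × 1.978) = 61.8 nm.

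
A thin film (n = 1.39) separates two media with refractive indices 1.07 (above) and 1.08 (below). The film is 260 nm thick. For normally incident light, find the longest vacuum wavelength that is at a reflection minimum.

Ray reflecting at the top interface goes from n = 1.07 toward n = 1.39: a half-wave phase shift.
Ray reflecting at the bottom interface goes from n = 1.39 toward n = 1.08: no phase shift.
Net: one phase inversion between the two reflected rays.
With one net inversion, destructive interference in reflection requires 2 n t = m λ.
λ = 2 n t / m. The longest wavelength is m = 1: λ = 2 × 1.39 × 260 / 1.00 = 723 nm.

723 nm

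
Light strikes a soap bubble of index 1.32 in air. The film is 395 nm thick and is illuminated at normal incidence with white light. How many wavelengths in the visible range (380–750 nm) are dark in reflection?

1

At the upper boundary (n = 1.0 to n = 1.32) the reflected ray undergoes a half-wave phase shift.
Bottom surface (1.32 → 1.0): reflection off a lower-index medium gives no phase shift.
Net: one phase inversion between the two reflected rays.
With one net inversion, destructive interference in reflection requires 2 n t = m λ.
λ = 2 n t / m = 1043 / m nm.
m=1: 1043 nm (IR); m=2: 521 nm (visible); m=3: 348 nm (UV).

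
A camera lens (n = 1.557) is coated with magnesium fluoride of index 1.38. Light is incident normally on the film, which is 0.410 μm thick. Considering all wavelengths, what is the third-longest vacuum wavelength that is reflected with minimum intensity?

At the upper boundary (n = 1.0 to n = 1.38) the reflected ray undergoes a half-wave phase shift.
Ray reflecting at the bottom interface goes from n = 1.38 toward n = 1.557: a half-wave phase shift.
The two reflections carry the same phase change, so no net offset.
So the condition for destructive reflection is 2 n t = (m + ½) λ.
λ = 2 n t / (m + ½). The third-longest wavelength is m = 2: λ = 2 × 1.38 × 410 / 2.50 = 453 nm.

453 nm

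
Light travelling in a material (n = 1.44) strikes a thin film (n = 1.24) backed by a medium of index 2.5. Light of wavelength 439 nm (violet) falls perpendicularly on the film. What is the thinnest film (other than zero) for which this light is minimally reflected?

177 nm

Ray reflecting at the top interface goes from n = 1.44 toward n = 1.24: no phase shift.
Ray reflecting at the bottom interface goes from n = 1.24 toward n = 2.5: a half-wave phase shift.
Exactly one π shift → a net half-wave offset.
So the condition for destructive reflection is 2 n t = m λ.
Minimum nonzero at m = 1: t = λ / (2 n) = 439 / (2 × 1.24) = 177 nm.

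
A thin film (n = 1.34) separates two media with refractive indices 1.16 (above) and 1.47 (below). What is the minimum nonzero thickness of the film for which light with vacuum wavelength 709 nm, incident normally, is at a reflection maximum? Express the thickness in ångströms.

2646 Å

Ray reflecting at the top interface goes from n = 1.16 toward n = 1.34: a half-wave phase shift.
Bottom surface (1.34 → 1.47): reflection off a higher-index medium gives a half-wave phase shift.
Zero or two π shifts → no net half-wave offset.
For maximum reflection here: 2 n t = m λ.
Minimum nonzero at m = 1: t = λ / (2 n) = 709 / (2 × 1.34) = 265 nm.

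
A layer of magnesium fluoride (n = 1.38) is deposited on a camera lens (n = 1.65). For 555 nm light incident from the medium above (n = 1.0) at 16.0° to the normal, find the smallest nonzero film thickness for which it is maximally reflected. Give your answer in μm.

Ray reflecting at the top interface goes from n = 1.0 toward n = 1.38: a half-wave phase shift.
Bottom surface (1.38 → 1.65): reflection off a higher-index medium gives a half-wave phase shift.
Zero or two π shifts → no net half-wave offset.
For bright reflection here: 2 n t cos θ_r = m λ.
Snell's law: 1.0 sin 16.0° = 1.38 sin θ_r → sin θ_r = 0.200, cos θ_r = 0.980.
Minimum nonzero at m = 1: t = λ / (2 n cos θ_r) = 555 / (2 × 1.38 × 0.980) = 205 nm.

0.205 μm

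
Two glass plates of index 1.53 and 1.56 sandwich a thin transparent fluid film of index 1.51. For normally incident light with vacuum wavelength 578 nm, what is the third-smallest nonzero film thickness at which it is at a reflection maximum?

Ray reflecting at the top interface goes from n = 1.53 toward n = 1.51: no phase shift.
Ray reflecting at the bottom interface goes from n = 1.51 toward n = 1.56: a half-wave phase shift.
Net: one phase inversion between the two reflected rays.
So the condition for constructive reflection is 2 n t = (m + ½) λ.
The third-smallest nonzero thickness corresponds to m = 2: t = (m + ½) λ / (2 n) = 2.50 × 578 / (2 × 1.51) = 478 nm.

478 nm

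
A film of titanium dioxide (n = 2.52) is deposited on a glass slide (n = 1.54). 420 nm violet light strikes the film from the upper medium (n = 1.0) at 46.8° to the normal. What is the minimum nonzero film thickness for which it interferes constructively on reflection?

At the upper boundary (n = 1.0 to n = 2.52) the reflected ray undergoes a half-wave phase shift.
At the lower boundary (n = 2.52 to n = 1.54) the reflected ray undergoes no phase shift.
The two reflections differ by half a wavelength.
With one net inversion, constructive interference in reflection requires 2 n t cos θ_r = (m + ½) λ.
Snell's law: 1.0 sin 46.8° = 2.52 sin θ_r → sin θ_r = 0.289, cos θ_r = 0.957.
Minimum at m = 0: t = λ / (4 n cos θ_r) = 420 / (4 × 2.52 × 0.957) = 43.5 nm.

43.5 nm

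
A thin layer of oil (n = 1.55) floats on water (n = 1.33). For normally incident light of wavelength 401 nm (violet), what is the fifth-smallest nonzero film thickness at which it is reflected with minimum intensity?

Top surface (1.0 → 1.55): reflection off a higher-index medium gives a half-wave phase shift.
Ray reflecting at the bottom interface goes from n = 1.55 toward n = 1.33: no phase shift.
Exactly one π shift → a net half-wave offset.
For minimum reflection here: 2 n t = m λ.
The fifth-smallest nonzero thickness corresponds to m = 5: t = m λ / (2 n) = 5.00 × 401 / (2 × 1.55) = 647 nm.

647 nm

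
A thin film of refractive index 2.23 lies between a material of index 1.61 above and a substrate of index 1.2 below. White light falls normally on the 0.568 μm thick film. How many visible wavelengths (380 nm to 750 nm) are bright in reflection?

At the upper boundary (n = 1.61 to n = 2.23) the reflected ray undergoes a half-wave phase shift.
Bottom surface (2.23 → 1.2): reflection off a lower-index medium gives no phase shift.
Exactly one π shift → a net half-wave offset.
With one net inversion, constructive interference in reflection requires 2 n t = (m + ½) λ.
λ = 2 n t / (m + ½) = 2533 / (m + ½) nm.
m=2: 1013 nm (IR); m=3: 724 nm (visible); m=4: 563 nm (visible); m=5: 461 nm (visible); m=6: 390 nm (visible); m=7: 338 nm (UV).

4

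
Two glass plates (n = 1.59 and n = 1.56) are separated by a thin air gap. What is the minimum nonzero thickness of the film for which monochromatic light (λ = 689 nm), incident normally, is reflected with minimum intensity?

345 nm

At the upper boundary (n = 1.59 to n = 1.0) the reflected ray undergoes no phase shift.
Ray reflecting at the bottom interface goes from n = 1.0 toward n = 1.56: a half-wave phase shift.
Exactly one π shift → a net half-wave offset.
With one net inversion, destructive interference in reflection requires 2 n t = m λ.
Minimum nonzero at m = 1: t = λ / (2 n) = 689 / (2 × 1.0) = 345 nm.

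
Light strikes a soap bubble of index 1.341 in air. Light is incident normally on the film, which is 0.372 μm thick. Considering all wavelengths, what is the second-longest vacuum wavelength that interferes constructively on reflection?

Top surface (1.0 → 1.341): reflection off a higher-index medium gives a half-wave phase shift.
Ray reflecting at the bottom interface goes from n = 1.341 toward n = 1.0: no phase shift.
The two reflections differ by half a wavelength.
For bright reflection here: 2 n t = (m + ½) λ.
λ = 2 n t / (m + ½). The second-longest wavelength is m = 1: λ = 2 × 1.341 × 372 / 1.50 = 665 nm.

665 nm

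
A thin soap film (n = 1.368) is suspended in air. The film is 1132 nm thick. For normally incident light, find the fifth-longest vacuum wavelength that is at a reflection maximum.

688 nm

Ray reflecting at the top interface goes from n = 1.0 toward n = 1.368: a half-wave phase shift.
Ray reflecting at the bottom interface goes from n = 1.368 toward n = 1.0: no phase shift.
The two reflections differ by half a wavelength.
With one net inversion, constructive interference in reflection requires 2 n t = (m + ½) λ.
λ = 2 n t / (m + ½). The fifth-longest wavelength is m = 4: λ = 2 × 1.368 × 1132 / 4.50 = 688 nm.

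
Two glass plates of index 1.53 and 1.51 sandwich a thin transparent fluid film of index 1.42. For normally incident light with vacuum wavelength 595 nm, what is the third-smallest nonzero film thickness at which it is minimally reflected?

629 nm

At the upper boundary (n = 1.53 to n = 1.42) the reflected ray undergoes no phase shift.
Ray reflecting at the bottom interface goes from n = 1.42 toward n = 1.51: a half-wave phase shift.
Net: one phase inversion between the two reflected rays.
So the condition for destructive reflection is 2 n t = m λ.
The third-smallest nonzero thickness corresponds to m = 3: t = m λ / (2 n) = 3.00 × 595 / (2 × 1.42) = 629 nm.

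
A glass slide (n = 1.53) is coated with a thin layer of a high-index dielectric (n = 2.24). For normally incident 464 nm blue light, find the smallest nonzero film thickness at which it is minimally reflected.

Top surface (1.0 → 2.24): reflection off a higher-index medium gives a half-wave phase shift.
Bottom surface (2.24 → 1.53): reflection off a lower-index medium gives no phase shift.
Exactly one π shift → a net half-wave offset.
With one net inversion, destructive interference in reflection requires 2 n t = m λ.
Minimum nonzero at m = 1: t = λ / (2 n) = 464 / (2 × 2.24) = 104 nm.

104 nm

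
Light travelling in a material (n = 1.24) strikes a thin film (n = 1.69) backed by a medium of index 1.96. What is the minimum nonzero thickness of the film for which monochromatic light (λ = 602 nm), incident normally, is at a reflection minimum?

89.1 nm

At the upper boundary (n = 1.24 to n = 1.69) the reflected ray undergoes a half-wave phase shift.
Ray reflecting at the bottom interface goes from n = 1.69 toward n = 1.96: a half-wave phase shift.
Net: no relative phase inversion (both shifts match).
So the condition for destructive reflection is 2 n t = (m + ½) λ.
Minimum at m = 0: t = λ / (4 n) = 602 / (4 × 1.69) = 89.1 nm.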